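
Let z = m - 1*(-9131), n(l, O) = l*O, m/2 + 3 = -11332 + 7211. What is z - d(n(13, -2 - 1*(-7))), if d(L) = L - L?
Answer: 883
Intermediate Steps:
m = -8248 (m = -6 + 2*(-11332 + 7211) = -6 + 2*(-4121) = -6 - 8242 = -8248)
n(l, O) = O*l
d(L) = 0
z = 883 (z = -8248 - 1*(-9131) = -8248 + 9131 = 883)
z - d(n(13, -2 - 1*(-7))) = 883 - 1*0 = 883 + 0 = 883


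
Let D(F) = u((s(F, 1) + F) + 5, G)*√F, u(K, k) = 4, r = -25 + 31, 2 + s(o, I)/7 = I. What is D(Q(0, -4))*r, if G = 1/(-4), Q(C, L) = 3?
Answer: 24*√3 ≈ 41.569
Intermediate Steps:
s(o, I) = -14 + 7*I
G = -¼ (G = 1*(-¼) = -¼ ≈ -0.25000)
r = 6
D(F) = 4*√F
D(Q(0, -4))*r = (4*√3)*6 = 24*√3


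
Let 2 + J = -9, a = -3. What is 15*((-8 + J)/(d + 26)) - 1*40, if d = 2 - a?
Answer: -1525/31 ≈ -49.194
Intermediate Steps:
d = 5 (d = 2 - 1*(-3) = 2 + 3 = 5)
J = -11 (J = -2 - 9 = -11)
15*((-8 + J)/(d + 26)) - 1*40 = 15*((-8 - 11)/(5 + 26)) - 1*40 = 15*(-19/31) - 40 = -285/31 - 40 = -1525/31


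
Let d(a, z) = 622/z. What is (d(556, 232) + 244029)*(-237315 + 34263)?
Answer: -1436982506025/29 ≈ -4.9551e+10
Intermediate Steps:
(d(556, 232) + 244029)*(-237315 + 34263) = (622/232 + 244029)*(-237315 + 34263) = (622*(1/232) + 244029)*(-203052) = (311/116 + 244029)*(-203052) = (28307675/116)*(-203052) = -1436982506025/29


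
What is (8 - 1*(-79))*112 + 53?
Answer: 9797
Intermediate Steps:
(8 - 1*(-79))*112 + 53 = (8 + 79)*112 + 53 = 87*112 + 53 = 9744 + 53 = 9797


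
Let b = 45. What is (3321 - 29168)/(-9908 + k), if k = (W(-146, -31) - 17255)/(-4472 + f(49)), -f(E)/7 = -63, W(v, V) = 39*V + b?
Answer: 104189257/39920729 ≈ 2.6099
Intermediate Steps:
W(v, V) = 45 + 39*V (W(v, V) = 39*V + 45 = 45 + 39*V)
f(E) = 441 (f(E) = -7*(-63) = 441)
k = 18419/4031 (k = ((45 + 39*(-31)) - 17255)/(-4472 + 441) = ((45 - 1209) - 17255)/(-4031) = (-1164 - 17255)*(-1/4031) = -18419*(-1/4031) = 18419/4031 ≈ 4.5693)
(3321 - 29168)/(-9908 + k) = (3321 - 29168)/(-9908 + 18419/4031) = -25847/(-39920729/4031) = -25847*(-4031/39920729) = 104189257/39920729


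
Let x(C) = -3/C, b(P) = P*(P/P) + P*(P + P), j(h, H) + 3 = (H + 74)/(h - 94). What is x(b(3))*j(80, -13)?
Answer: 103/98 ≈ 1.0510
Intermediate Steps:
j(h, H) = -3 + (74 + H)/(-94 + h) (j(h, H) = -3 + (H + 74)/(h - 94) = -3 + (74 + H)/(-94 + h))
b(P) = P + 2*P² (b(P) = P*1 + P*(2*P) = P + 2*P²)
x(b(3))*j(80, -13) = (-3*1/(3*(1 + 2*3)))*((356 - 13 - 3*80)/(-94 + 80)) = (-3*1/(3*(1 + 6)))*((356 - 13 - 240)/(-14)) = (-3/(3*7))*(-1/14*103) = -3/21*(-103/14) = -3*1/21*(-103/14) = -⅐*(-103/14) = 103/98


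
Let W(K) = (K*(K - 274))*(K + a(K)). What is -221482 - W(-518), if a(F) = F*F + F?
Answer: -109656727210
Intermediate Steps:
a(F) = F + F**2 (a(F) = F**2 + F = F + F**2)
W(K) = K*(-274 + K)*(K + K*(1 + K)) (W(K) = (K*(K - 274))*(K + K*(1 + K)) = (K*(-274 + K))*(K + K*(1 + K)) = K*(-274 + K)*(K + K*(1 + K)))
-221482 - W(-518) = -221482 - (-518)**2*(-548 + (-518)**2 - 272*(-518)) = -221482 - 268324*(-548 + 268324 + 140896) = -221482 - 268324*408672 = -221482 - 1*109656505728 = -221482 - 109656505728 = -109656727210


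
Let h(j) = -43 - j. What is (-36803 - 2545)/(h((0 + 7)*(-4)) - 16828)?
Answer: 39348/16843 ≈ 2.3362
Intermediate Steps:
(-36803 - 2545)/(h((0 + 7)*(-4)) - 16828) = (-36803 - 2545)/((-43 - (0 + 7)*(-4)) - 16828) = -39348/((-43 - 7*(-4)) - 16828) = -39348/((-43 - 1*(-28)) - 16828) = -39348/((-43 + 28) - 16828) = -39348/(-15 - 16828) = -39348/(-16843) = -39348*(-1/16843) = 39348/16843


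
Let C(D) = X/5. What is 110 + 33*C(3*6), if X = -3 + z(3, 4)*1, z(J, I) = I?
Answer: 583/5 ≈ 116.60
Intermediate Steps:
X = 1 (X = -3 + 4*1 = -3 + 4 = 1)
C(D) = 1/5
110 + 33*C(3*6) = 110 + 33*(1/5) = 110 + 33/5 = 583/5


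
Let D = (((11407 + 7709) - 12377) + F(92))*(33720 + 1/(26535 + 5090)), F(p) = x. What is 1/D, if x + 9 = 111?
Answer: 31625/7295208201841 ≈ 4.3350e-9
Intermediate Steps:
x = 102 (x = -9 + 111 = 102)
F(p) = 102
D = 7295208201841/31625 (D = (((11407 + 7709) - 12377) + 102)*(33720 + 1/(26535 + 5090)) = ((19116 - 12377) + 102)*(33720 + 1/31625) = (6739 + 102)*(33720 + 1/31625) = 6841*(1066395001/31625) = 7295208201841/31625 ≈ 2.3068e+8)
1/D = 1/(7295208201841/31625) = 31625/7295208201841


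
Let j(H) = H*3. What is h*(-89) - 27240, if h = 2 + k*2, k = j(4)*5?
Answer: -38098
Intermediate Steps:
j(H) = 3*H
k = 60 (k = (3*4)*5 = 12*5 = 60)
h = 122 (h = 2 + 60*2 = 2 + 120 = 122)
h*(-89) - 27240 = 122*(-89) - 27240 = -10858 - 27240 = -38098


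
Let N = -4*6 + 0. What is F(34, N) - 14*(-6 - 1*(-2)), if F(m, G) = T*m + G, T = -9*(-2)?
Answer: 644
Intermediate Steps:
T = 18
N = -24 (N = -24 + 0 = -24)
F(m, G) = G + 18*m (F(m, G) = 18*m + G = G + 18*m)
F(34, N) - 14*(-6 - 1*(-2)) = (-24 + 18*34) - 14*(-6 - 1*(-2)) = (-24 + 612) - 14*(-6 + 2) = 588 - 14*(-4) = 588 - (-56) = 588 - 1*(-56) = 588 + 56 = 644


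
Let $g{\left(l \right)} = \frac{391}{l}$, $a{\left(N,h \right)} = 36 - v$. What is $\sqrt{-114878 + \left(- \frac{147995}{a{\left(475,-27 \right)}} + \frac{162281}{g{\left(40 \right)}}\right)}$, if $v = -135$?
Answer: $\frac{i \sqrt{49244775463127}}{22287} \approx 314.87 i$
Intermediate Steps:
$a{\left(N,h \right)} = 171$ ($a{\left(N,h \right)} = 36 - -135 = 36 + 135 = 171$)
$\sqrt{-114878 + \left(- \frac{147995}{a{\left(475,-27 \right)}} + \frac{162281}{g{\left(40 \right)}}\right)} = \sqrt{-114878 + \left(- \frac{147995}{171} + \frac{162281}{391 \cdot \frac{1}{40}}\right)} = \sqrt{-114878 + \left(\left(-147995\right) \frac{1}{171} + \frac{162281}{391 \cdot \frac{1}{40}}\right)} = \sqrt{-114878 - \left(\frac{147995}{171} - \frac{162281}{\frac{391}{40}}\right)} = \sqrt{-114878 + \left(- \frac{147995}{171} + 162281 \cdot \frac{40}{391}\right)} = \sqrt{-114878 + \left(- \frac{147995}{171} + \frac{6491240}{391}\right)} = \sqrt{-114878 + \frac{1052135995}{66861}} = \sqrt{- \frac{6628721963}{66861}} = \frac{i \sqrt{49244775463127}}{22287}$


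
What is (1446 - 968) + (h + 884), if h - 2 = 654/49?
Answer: 67490/49 ≈ 1377.3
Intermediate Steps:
h = 752/49 (h = 2 + 654/49 = 752/49 ≈ 15.347)
(1446 - 968) + (h + 884) = (1446 - 968) + (752/49 + 884) = 478 + 44068/49 = 67490/49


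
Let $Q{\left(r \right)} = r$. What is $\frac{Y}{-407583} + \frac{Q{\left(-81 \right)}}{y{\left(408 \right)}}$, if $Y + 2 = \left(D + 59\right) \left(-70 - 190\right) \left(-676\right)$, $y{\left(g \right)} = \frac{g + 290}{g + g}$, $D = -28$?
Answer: $- \frac{5123783242}{47415489} \approx -108.06$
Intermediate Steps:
$y{\left(g \right)} = \frac{290 + g}{2 g}$
$Y = 5448558$ ($Y = -2 + \left(-28 + 59\right) \left(-70 - 190\right) \left(-676\right) = -2 + 31 \left(-260\right) \left(-676\right) = -2 - -5448560 = -2 + 5448560 = 5448558$)
$\frac{Y}{-407583} + \frac{Q{\left(-81 \right)}}{y{\left(408 \right)}} = \frac{5448558}{-407583} - \frac{81}{\frac{1}{2} \cdot \frac{1}{408} \left(290 + 408\right)} = 5448558 \left(- \frac{1}{407583}\right) - \frac{81}{\frac{1}{2} \cdot \frac{1}{408} \cdot 698} = - \frac{1816186}{135861} - \frac{81}{\frac{349}{408}} = - \frac{1816186}{135861} - \frac{33048}{349} = - \frac{5123783242}{47415489}$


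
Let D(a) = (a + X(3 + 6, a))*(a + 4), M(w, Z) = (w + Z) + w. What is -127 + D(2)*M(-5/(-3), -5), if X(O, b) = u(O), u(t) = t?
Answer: -237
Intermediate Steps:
X(O, b) = O
M(w, Z) = Z + 2*w (M(w, Z) = (Z + w) + w = Z + 2*w)
D(a) = (4 + a)*(9 + a) (D(a) = (a + (3 + 6))*(a + 4) = (a + 9)*(4 + a) = (9 + a)*(4 + a) = (4 + a)*(9 + a))
-127 + D(2)*M(-5/(-3), -5) = -127 + (36 + 2² + 13*2)*(-5 + 2*(-5/(-3))) = -127 + (36 + 4 + 26)*(-5 + 2*(-5*(-⅓))) = -127 + 66*(-5 + 2*(5/3)) = -127 + 66*(-5 + 10/3) = -127 + 66*(-5/3) = -127 - 110 = -237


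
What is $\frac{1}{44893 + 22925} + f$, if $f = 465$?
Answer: $\frac{31535371}{67818} \approx 465.0$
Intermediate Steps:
$\frac{1}{44893 + 22925} + f = \frac{1}{44893 + 22925} + 465 = \frac{1}{67818} + 465 = \frac{31535371}{67818}$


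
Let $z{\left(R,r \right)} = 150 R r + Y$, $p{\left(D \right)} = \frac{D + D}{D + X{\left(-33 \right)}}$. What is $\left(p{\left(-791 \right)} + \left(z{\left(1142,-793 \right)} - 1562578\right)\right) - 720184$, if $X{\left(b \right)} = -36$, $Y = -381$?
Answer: $- \frac{114228581979}{827} \approx -1.3812 \cdot 10^{8}$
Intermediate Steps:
$p{\left(D \right)} = \frac{2 D}{-36 + D}$ ($p{\left(D \right)} = \frac{D + D}{D - 36} = \frac{2 D}{-36 + D}$)
$z{\left(R,r \right)} = -381 + 150 R r$ ($z{\left(R,r \right)} = 150 R r - 381 = -381 + 150 R r$)
$\left(p{\left(-791 \right)} + \left(z{\left(1142,-793 \right)} - 1562578\right)\right) - 720184 = \left(2 \left(-791\right) \frac{1}{-36 - 791} + \left(\left(-381 + 150 \cdot 1142 \left(-793\right)\right) - 1562578\right)\right) - 720184 = \left(2 \left(-791\right) \frac{1}{-827} - 137403859\right) - 720184 = \left(2 \left(-791\right) \left(- \frac{1}{827}\right) - 137403859\right) - 720184 = \left(\frac{1582}{827} - 137403859\right) - 720184 = - \frac{113632989811}{827} - 720184 = - \frac{114228581979}{827}$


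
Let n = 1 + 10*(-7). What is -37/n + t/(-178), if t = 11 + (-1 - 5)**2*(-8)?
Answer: 25699/12282 ≈ 2.0924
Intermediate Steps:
t = -277 (t = 11 + (-6)**2*(-8) = 11 + 36*(-8) = 11 - 288 = -277)
n = -69 (n = 1 - 70 = -69)
-37/n + t/(-178) = -37/(-69) - 277/(-178) = -37*(-1/69) - 277*(-1/178) = 37/69 + 277/178 = 25699/12282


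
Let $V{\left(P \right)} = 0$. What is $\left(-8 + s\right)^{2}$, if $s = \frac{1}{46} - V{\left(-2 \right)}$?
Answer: $\frac{134689}{2116} \approx 63.653$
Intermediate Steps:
$s = \frac{1}{46}$ ($s = \frac{1}{46} - 0 = \frac{1}{46} + 0 = \frac{1}{46} \approx 0.021739$)
$\left(-8 + s\right)^{2} = \left(-8 + \frac{1}{46}\right)^{2} = \left(- \frac{367}{46}\right)^{2} = \frac{134689}{2116}$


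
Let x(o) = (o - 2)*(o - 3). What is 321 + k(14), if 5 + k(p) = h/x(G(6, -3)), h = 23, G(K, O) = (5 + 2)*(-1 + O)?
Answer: 293903/930 ≈ 316.02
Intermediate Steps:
G(K, O) = -7 + 7*O (G(K, O) = 7*(-1 + O) = -7 + 7*O)
x(o) = (-3 + o)*(-2 + o) (x(o) = (-2 + o)*(-3 + o) = (-3 + o)*(-2 + o))
k(p) = -4627/930 (k(p) = -5 + 23/(6 + (-7 + 7*(-3))² - 5*(-7 + 7*(-3))) = -5 + 23/(6 + (-7 - 21)² - 5*(-7 - 21)) = -5 + 23/(6 + (-28)² - 5*(-28)) = -5 + 23/(6 + 784 + 140) = -5 + 23/930 = -4627/930)
321 + k(14) = 321 - 4627/930 = 293903/930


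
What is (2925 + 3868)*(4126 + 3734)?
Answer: 53392980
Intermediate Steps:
(2925 + 3868)*(4126 + 3734) = 6793*7860 = 53392980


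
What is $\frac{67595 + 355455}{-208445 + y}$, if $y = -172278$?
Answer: $- \frac{423050}{380723} \approx -1.1112$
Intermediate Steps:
$\frac{67595 + 355455}{-208445 + y} = \frac{67595 + 355455}{-208445 - 172278} = \frac{423050}{-380723} = 423050 \left(- \frac{1}{380723}\right) = - \frac{423050}{380723}$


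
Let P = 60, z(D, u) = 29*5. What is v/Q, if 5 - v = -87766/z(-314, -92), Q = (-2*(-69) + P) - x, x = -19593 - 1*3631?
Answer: 88491/3396190 ≈ 0.026056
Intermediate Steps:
z(D, u) = 145
x = -23224 (x = -19593 - 3631 = -23224)
Q = 23422 (Q = (-2*(-69) + 60) - 1*(-23224) = (138 + 60) + 23224 = 198 + 23224 = 23422)
v = 88491/145 (v = 5 - (-87766)/145 = 5 - 1*(-87766/145) = 5 + 87766/145 = 88491/145 ≈ 610.28)
v/Q = (88491/145)/23422 = (88491/145)*(1/23422) = 88491/3396190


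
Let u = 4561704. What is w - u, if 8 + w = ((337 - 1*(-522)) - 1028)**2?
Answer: -4533151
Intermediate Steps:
w = 28553 (w = -8 + ((337 - 1*(-522)) - 1028)**2 = -8 + ((337 + 522) - 1028)**2 = -8 + (859 - 1028)**2 = -8 + (-169)**2 = -8 + 28561 = 28553)
w - u = 28553 - 1*4561704 = 28553 - 4561704 = -4533151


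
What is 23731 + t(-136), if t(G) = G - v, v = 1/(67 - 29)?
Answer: 896609/38 ≈ 23595.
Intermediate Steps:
v = 1/38 ≈ 0.026316
t(G) = -1/38 + G (t(G) = G - 1*1/38 = G - 1/38 = -1/38 + G)
23731 + t(-136) = 23731 + (-1/38 - 136) = 23731 - 5169/38 = 896609/38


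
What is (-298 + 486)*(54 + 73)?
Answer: 23876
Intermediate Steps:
(-298 + 486)*(54 + 73) = 188*127 = 23876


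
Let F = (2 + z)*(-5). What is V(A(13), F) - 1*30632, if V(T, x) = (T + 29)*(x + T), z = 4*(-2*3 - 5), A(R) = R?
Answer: -21266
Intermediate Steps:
z = -44 (z = 4*(-6 - 5) = 4*(-11) = -44)
F = 210 (F = (2 - 44)*(-5) = -42*(-5) = 210)
V(T, x) = (29 + T)*(T + x)
V(A(13), F) - 1*30632 = (13**2 + 29*13 + 29*210 + 13*210) - 1*30632 = (169 + 377 + 6090 + 2730) - 30632 = 9366 - 30632 = -21266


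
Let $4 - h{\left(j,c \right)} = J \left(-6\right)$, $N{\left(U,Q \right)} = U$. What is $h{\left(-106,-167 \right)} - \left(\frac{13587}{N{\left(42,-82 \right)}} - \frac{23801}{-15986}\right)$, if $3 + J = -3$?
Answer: $- \frac{2853412}{7993} \approx -356.99$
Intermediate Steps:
$J = -6$ ($J = -3 - 3 = -6$)
$h{\left(j,c \right)} = -32$ ($h{\left(j,c \right)} = 4 - \left(-6\right) \left(-6\right) = 4 - 36 = -32$)
$h{\left(-106,-167 \right)} - \left(\frac{13587}{N{\left(42,-82 \right)}} - \frac{23801}{-15986}\right) = -32 - \left(\frac{13587}{42} - \frac{23801}{-15986}\right) = -32 - \left(13587 \cdot \frac{1}{42} - - \frac{23801}{15986}\right) = -32 - \left(\frac{647}{2} + \frac{23801}{15986}\right) = -32 - \frac{2597636}{7993} = - \frac{2853412}{7993}$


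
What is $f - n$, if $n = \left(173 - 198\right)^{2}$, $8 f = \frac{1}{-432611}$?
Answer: $- \frac{2163055001}{3460888} \approx -625.0$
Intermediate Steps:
$f = - \frac{1}{3460888}$ ($f = \frac{1}{8 \left(-432611\right)} = \frac{1}{8} \left(- \frac{1}{432611}\right) = - \frac{1}{3460888} \approx -2.8894 \cdot 10^{-7}$)
$n = 625$ ($n = \left(-25\right)^{2} = 625$)
$f - n = - \frac{1}{3460888} - 625 = - \frac{2163055001}{3460888}$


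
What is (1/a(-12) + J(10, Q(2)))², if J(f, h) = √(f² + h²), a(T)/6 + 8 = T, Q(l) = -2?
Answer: 1497601/14400 - √26/30 ≈ 103.83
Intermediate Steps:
a(T) = -48 + 6*T
(1/a(-12) + J(10, Q(2)))² = (1/(-48 + 6*(-12)) + √(10² + (-2)²))² = (1/(-48 - 72) + √(100 + 4))² = (1/(-120) + √104)² = (-1/120 + 2*√26)²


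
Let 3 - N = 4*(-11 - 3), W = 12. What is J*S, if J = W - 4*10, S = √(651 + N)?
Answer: -28*√710 ≈ -746.08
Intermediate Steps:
N = 59 (N = 3 - 4*(-11 - 3) = 3 - 4*(-14) = 3 - 1*(-56) = 3 + 56 = 59)
S = √710 (S = √(651 + 59) = √710 ≈ 26.646)
J = -28 (J = 12 - 4*10 = 12 - 40 = -28)
J*S = -28*√710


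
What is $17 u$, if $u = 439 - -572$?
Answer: $17187$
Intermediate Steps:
$u = 1011$ ($u = 439 + 572 = 1011$)
$17 u = 17 \cdot 1011 = 17187$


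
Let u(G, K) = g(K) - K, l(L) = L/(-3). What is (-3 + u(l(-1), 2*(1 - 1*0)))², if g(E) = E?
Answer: 9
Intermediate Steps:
l(L) = -L/3 (l(L) = L*(-⅓) = -L/3)
u(G, K) = 0 (u(G, K) = K - K = 0)
(-3 + u(l(-1), 2*(1 - 1*0)))² = (-3 + 0)² = (-3)² = 9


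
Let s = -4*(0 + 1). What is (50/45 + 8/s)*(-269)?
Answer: 2152/9 ≈ 239.11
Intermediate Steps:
s = -4 (s = -4*1 = -4)
(50/45 + 8/s)*(-269) = (50/45 + 8/(-4))*(-269) = (50*(1/45) + 8*(-1/4))*(-269) = (10/9 - 2)*(-269) = -8/9*(-269) = 2152/9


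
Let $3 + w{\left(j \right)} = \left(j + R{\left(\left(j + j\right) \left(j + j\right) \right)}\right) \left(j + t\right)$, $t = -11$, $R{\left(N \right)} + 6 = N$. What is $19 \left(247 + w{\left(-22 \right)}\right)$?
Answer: $-1191680$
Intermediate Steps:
$R{\left(N \right)} = -6 + N$
$w{\left(j \right)} = -3 + \left(-11 + j\right) \left(-6 + j + 4 j^{2}\right)$ ($w{\left(j \right)} = -3 + \left(j + \left(-6 + \left(j + j\right) \left(j + j\right)\right)\right) \left(j - 11\right) = -3 + \left(j + \left(-6 + 2 j 2 j\right)\right) \left(-11 + j\right) = -3 + \left(j + \left(-6 + 4 j^{2}\right)\right) \left(-11 + j\right) = -3 + \left(-6 + j + 4 j^{2}\right) \left(-11 + j\right) = -3 + \left(-11 + j\right) \left(-6 + j + 4 j^{2}\right)$)
$19 \left(247 + w{\left(-22 \right)}\right) = 19 \left(247 + \left(63 - 43 \left(-22\right)^{2} - -374 + 4 \left(-22\right)^{3}\right)\right) = 19 \left(247 + \left(63 - 20812 + 374 + 4 \left(-10648\right)\right)\right) = 19 \left(247 + \left(63 - 20812 + 374 - 42592\right)\right) = 19 \left(247 - 62967\right) = 19 \left(-62720\right) = -1191680$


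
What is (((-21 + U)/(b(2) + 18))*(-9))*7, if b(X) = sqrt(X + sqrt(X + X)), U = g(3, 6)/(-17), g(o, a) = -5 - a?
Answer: 10899/170 ≈ 64.112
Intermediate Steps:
U = 11/17 (U = (-5 - 1*6)/(-17) = (-5 - 6)*(-1/17) = -11*(-1/17) = 11/17 ≈ 0.64706)
b(X) = sqrt(X + sqrt(2)*sqrt(X)) (b(X) = sqrt(X + sqrt(2*X)) = sqrt(X + sqrt(2)*sqrt(X)))
(((-21 + U)/(b(2) + 18))*(-9))*7 = (((-21 + 11/17)/(sqrt(2 + sqrt(2)*sqrt(2)) + 18))*(-9))*7 = (-346/(17*(sqrt(2 + 2) + 18))*(-9))*7 = (-346/(17*(sqrt(4) + 18))*(-9))*7 = (-346/(17*(2 + 18))*(-9))*7 = (-346/17/20*(-9))*7 = (-346/17*1/20*(-9))*7 = -173/170*(-9)*7 = (1557/170)*7 = 10899/170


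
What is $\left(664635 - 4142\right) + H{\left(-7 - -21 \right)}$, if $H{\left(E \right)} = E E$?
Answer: $660689$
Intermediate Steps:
$H{\left(E \right)} = E^{2}$
$\left(664635 - 4142\right) + H{\left(-7 - -21 \right)} = \left(664635 - 4142\right) + \left(-7 - -21\right)^{2} = 660493 + \left(-7 + 21\right)^{2} = 660493 + 14^{2} = 660493 + 196 = 660689$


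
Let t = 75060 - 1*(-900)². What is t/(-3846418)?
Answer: 367470/1923209 ≈ 0.19107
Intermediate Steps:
t = -734940 (t = 75060 - 1*810000 = 75060 - 810000 = -734940)
t/(-3846418) = -734940/(-3846418) = -734940*(-1/3846418) = 367470/1923209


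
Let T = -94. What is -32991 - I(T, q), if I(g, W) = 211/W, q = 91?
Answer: -3002392/91 ≈ -32993.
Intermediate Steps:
-32991 - I(T, q) = -32991 - 211/91 = -3002392/91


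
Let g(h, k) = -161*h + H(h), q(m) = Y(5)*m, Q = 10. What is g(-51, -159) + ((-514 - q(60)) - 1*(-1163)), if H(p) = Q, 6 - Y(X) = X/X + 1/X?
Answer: 8582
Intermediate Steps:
Y(X) = 5 - 1/X (Y(X) = 6 - (X/X + 1/X) = 6 - (1 + 1/X) = 6 + (-1 - 1/X) = 5 - 1/X)
H(p) = 10
q(m) = 24*m/5 (q(m) = (5 - 1/5)*m = (5 - 1*⅕)*m = (5 - ⅕)*m = 24*m/5)
g(h, k) = 10 - 161*h (g(h, k) = -161*h + 10 = 10 - 161*h)
g(-51, -159) + ((-514 - q(60)) - 1*(-1163)) = (10 - 161*(-51)) + ((-514 - 24*60/5) - 1*(-1163)) = (10 + 8211) + ((-514 - 1*288) + 1163) = 8221 + ((-514 - 288) + 1163) = 8221 + (-802 + 1163) = 8221 + 361 = 8582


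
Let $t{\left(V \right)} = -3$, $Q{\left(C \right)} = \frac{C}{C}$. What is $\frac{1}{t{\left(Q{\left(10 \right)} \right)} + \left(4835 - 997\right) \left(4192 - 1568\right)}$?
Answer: $\frac{1}{10070909} \approx 9.9296 \cdot 10^{-8}$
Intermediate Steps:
$Q{\left(C \right)} = 1$
$\frac{1}{t{\left(Q{\left(10 \right)} \right)} + \left(4835 - 997\right) \left(4192 - 1568\right)} = \frac{1}{-3 + \left(4835 - 997\right) \left(4192 - 1568\right)} = \frac{1}{-3 + 3838 \cdot 2624} = \frac{1}{-3 + 10070912} = \frac{1}{10070909}$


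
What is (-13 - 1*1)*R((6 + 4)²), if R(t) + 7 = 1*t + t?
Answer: -2702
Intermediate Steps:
R(t) = -7 + 2*t (R(t) = -7 + (1*t + t) = -7 + (t + t) = -7 + 2*t)
(-13 - 1*1)*R((6 + 4)²) = (-13 - 1*1)*(-7 + 2*(6 + 4)²) = (-13 - 1)*(-7 + 2*10²) = -14*(-7 + 2*100) = -14*(-7 + 200) = -14*193 = -2702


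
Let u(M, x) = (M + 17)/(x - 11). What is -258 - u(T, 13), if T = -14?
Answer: -519/2 ≈ -259.50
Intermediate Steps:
u(M, x) = (17 + M)/(-11 + x)
-258 - u(T, 13) = -258 - (17 - 14)/(-11 + 13) = -258 - 3/2 = -519/2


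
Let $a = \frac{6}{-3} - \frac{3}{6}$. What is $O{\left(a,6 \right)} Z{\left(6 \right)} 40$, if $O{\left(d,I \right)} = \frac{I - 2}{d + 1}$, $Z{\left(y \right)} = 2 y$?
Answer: $-1280$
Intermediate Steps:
$a = - \frac{5}{2}$ ($a = 6 \left(- \frac{1}{3}\right) - \frac{1}{2} = -2 - \frac{1}{2} = - \frac{5}{2} \approx -2.5$)
$O{\left(d,I \right)} = \frac{-2 + I}{1 + d}$
$O{\left(a,6 \right)} Z{\left(6 \right)} 40 = \frac{-2 + 6}{1 - \frac{5}{2}} \cdot 2 \cdot 6 \cdot 40 = \frac{1}{- \frac{3}{2}} \cdot 4 \cdot 12 \cdot 40 = \left(- \frac{2}{3}\right) 4 \cdot 12 \cdot 40 = \left(- \frac{8}{3}\right) 12 \cdot 40 = \left(-32\right) 40 = -1280$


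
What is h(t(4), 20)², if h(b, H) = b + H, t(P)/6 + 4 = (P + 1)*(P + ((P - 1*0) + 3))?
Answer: 106276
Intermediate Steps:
t(P) = -24 + 6*(1 + P)*(3 + 2*P) (t(P) = -24 + 6*((P + 1)*(P + ((P - 1*0) + 3))) = -24 + 6*((1 + P)*(P + ((P + 0) + 3))) = -24 + 6*((1 + P)*(P + (P + 3))) = -24 + 6*((1 + P)*(P + (3 + P))) = -24 + 6*((1 + P)*(3 + 2*P)) = -24 + 6*(1 + P)*(3 + 2*P))
h(b, H) = H + b
h(t(4), 20)² = (20 + (-6 + 12*4² + 30*4))² = (20 + (-6 + 12*16 + 120))² = (20 + (-6 + 192 + 120))² = (20 + 306)² = 326² = 106276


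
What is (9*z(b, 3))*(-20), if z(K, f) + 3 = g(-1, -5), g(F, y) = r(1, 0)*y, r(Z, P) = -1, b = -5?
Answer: -360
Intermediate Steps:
g(F, y) = -y
z(K, f) = 2 (z(K, f) = -3 - 1*(-5) = -3 + 5 = 2)
(9*z(b, 3))*(-20) = (9*2)*(-20) = 18*(-20) = -360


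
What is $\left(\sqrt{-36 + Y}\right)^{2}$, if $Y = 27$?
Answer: $-9$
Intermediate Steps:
$\left(\sqrt{-36 + Y}\right)^{2} = \left(\sqrt{-36 + 27}\right)^{2} = \left(\sqrt{-9}\right)^{2} = \left(3 i\right)^{2} = -9$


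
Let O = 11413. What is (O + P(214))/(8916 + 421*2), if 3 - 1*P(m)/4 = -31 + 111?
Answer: 11105/9758 ≈ 1.1380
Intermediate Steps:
P(m) = -308 (P(m) = 12 - 4*(-31 + 111) = 12 - 4*80 = 12 - 320 = -308)
(O + P(214))/(8916 + 421*2) = (11413 - 308)/(8916 + 421*2) = 11105/(8916 + 842) = 11105/9758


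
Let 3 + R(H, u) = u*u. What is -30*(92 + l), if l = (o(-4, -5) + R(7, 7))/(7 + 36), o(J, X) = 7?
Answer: -120270/43 ≈ -2797.0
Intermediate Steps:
R(H, u) = -3 + u² (R(H, u) = -3 + u*u = -3 + u²)
l = 53/43 (l = (7 + (-3 + 7²))/(7 + 36) = (7 + (-3 + 49))/43 = (7 + 46)*(1/43) = 53*(1/43) = 53/43 ≈ 1.2326)
-30*(92 + l) = -30*(92 + 53/43) = -30*4009/43 = -120270/43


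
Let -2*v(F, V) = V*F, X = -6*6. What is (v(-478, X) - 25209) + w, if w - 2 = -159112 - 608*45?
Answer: -220283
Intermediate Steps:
X = -36
w = -186470 (w = 2 + (-159112 - 608*45) = 2 + (-159112 - 27360) = 2 - 186472 = -186470)
v(F, V) = -F*V/2 (v(F, V) = -V*F/2 = -F*V/2)
(v(-478, X) - 25209) + w = (-1/2*(-478)*(-36) - 25209) - 186470 = (-8604 - 25209) - 186470 = -33813 - 186470 = -220283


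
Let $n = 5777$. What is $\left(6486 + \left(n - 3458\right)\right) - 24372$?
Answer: $-15567$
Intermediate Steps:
$\left(6486 + \left(n - 3458\right)\right) - 24372 = \left(6486 + \left(5777 - 3458\right)\right) - 24372 = \left(6486 + 2319\right) - 24372 = 8805 - 24372 = -15567$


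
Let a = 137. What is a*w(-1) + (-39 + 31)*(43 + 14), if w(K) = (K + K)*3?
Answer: -1278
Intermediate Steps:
w(K) = 6*K (w(K) = (2*K)*3 = 6*K)
a*w(-1) + (-39 + 31)*(43 + 14) = 137*(6*(-1)) + (-39 + 31)*(43 + 14) = 137*(-6) - 8*57 = -822 - 456 = -1278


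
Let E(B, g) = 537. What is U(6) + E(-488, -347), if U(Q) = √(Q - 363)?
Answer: 537 + I*√357 ≈ 537.0 + 18.894*I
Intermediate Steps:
U(Q) = √(-363 + Q)
U(6) + E(-488, -347) = √(-363 + 6) + 537 = √(-357) + 537 = I*√357 + 537 = 537 + I*√357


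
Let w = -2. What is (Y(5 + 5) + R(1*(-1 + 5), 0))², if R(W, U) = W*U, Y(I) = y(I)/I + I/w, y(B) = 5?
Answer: 81/4 ≈ 20.250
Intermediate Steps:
Y(I) = 5/I - I/2 (Y(I) = 5/I + I/(-2) = 5/I + I*(-½) = 5/I - I/2)
R(W, U) = U*W
(Y(5 + 5) + R(1*(-1 + 5), 0))² = ((5/(5 + 5) - (5 + 5)/2) + 0*(1*(-1 + 5)))² = ((5/10 - ½*10) + 0*(1*4))² = ((5*(⅒) - 5) + 0*4)² = ((½ - 5) + 0)² = (-9/2 + 0)² = (-9/2)² = 81/4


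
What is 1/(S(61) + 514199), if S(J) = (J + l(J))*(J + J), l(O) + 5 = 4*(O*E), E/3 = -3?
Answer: 1/253119 ≈ 3.9507e-6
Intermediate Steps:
E = -9 (E = 3*(-3) = -9)
l(O) = -5 - 36*O (l(O) = -5 + 4*(O*(-9)) = -5 + 4*(-9*O) = -5 - 36*O)
S(J) = 2*J*(-5 - 35*J) (S(J) = (J + (-5 - 36*J))*(J + J) = (-5 - 35*J)*(2*J) = 2*J*(-5 - 35*J))
1/(S(61) + 514199) = 1/(-10*61*(1 + 7*61) + 514199) = 1/(-10*61*(1 + 427) + 514199) = 1/(-10*61*428 + 514199) = 1/(-261080 + 514199) = 1/253119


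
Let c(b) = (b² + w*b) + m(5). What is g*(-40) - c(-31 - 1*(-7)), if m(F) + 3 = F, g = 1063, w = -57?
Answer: -44466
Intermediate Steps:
m(F) = -3 + F
c(b) = 2 + b² - 57*b (c(b) = (b² - 57*b) + (-3 + 5) = (b² - 57*b) + 2 = 2 + b² - 57*b)
g*(-40) - c(-31 - 1*(-7)) = 1063*(-40) - (2 + (-31 - 1*(-7))² - 57*(-31 - 1*(-7))) = -42520 - (2 + (-31 + 7)² - 57*(-31 + 7)) = -42520 - (2 + (-24)² - 57*(-24)) = -42520 - (2 + 576 + 1368) = -42520 - 1*1946 = -42520 - 1946 = -44466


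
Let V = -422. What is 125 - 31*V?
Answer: 13207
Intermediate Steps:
125 - 31*V = 125 - 31*(-422) = 125 + 13082 = 13207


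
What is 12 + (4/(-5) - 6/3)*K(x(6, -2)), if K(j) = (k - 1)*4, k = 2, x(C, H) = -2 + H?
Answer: 4/5 ≈ 0.80000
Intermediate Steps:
K(j) = 4 (K(j) = (2 - 1)*4 = 1*4 = 4)
12 + (4/(-5) - 6/3)*K(x(6, -2)) = 12 + (4/(-5) - 6/3)*4 = 12 + (4*(-1/5) - 6*1/3)*4 = 12 + (-4/5 - 2)*4 = 12 - 14/5*4 = 12 - 56/5 = 4/5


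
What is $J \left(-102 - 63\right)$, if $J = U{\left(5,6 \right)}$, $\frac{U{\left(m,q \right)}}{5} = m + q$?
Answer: $-9075$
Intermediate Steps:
$U{\left(m,q \right)} = 5 m + 5 q$ ($U{\left(m,q \right)} = 5 \left(m + q\right) = 5 m + 5 q$)
$J = 55$ ($J = 5 \cdot 5 + 5 \cdot 6 = 25 + 30 = 55$)
$J \left(-102 - 63\right) = 55 \left(-102 - 63\right) = 55 \left(-165\right) = -9075$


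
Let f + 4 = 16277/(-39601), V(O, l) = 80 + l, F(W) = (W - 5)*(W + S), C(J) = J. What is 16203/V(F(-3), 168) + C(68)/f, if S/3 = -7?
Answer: 2162524979/43320888 ≈ 49.919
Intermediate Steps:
S = -21 (S = 3*(-7) = -21)
F(W) = (-21 + W)*(-5 + W) (F(W) = (W - 5)*(W - 21) = (-5 + W)*(-21 + W) = (-21 + W)*(-5 + W))
f = -174681/39601 (f = -4 + 16277/(-39601) = -4 + 16277*(-1/39601) = -4 - 16277/39601 = -174681/39601 ≈ -4.4110)
16203/V(F(-3), 168) + C(68)/f = 16203/(80 + 168) + 68/(-174681/39601) = 16203/248 + 68*(-39601/174681) = 16203*(1/248) - 2692868/174681 = 16203/248 - 2692868/174681 = 2162524979/43320888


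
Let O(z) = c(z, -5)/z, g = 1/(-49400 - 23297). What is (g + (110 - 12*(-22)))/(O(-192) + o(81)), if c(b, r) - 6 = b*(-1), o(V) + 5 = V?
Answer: 870037664/174400103 ≈ 4.9887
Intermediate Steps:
o(V) = -5 + V
g = -1/72697 (g = 1/(-72697) = -1/72697 ≈ -1.3756e-5)
c(b, r) = 6 - b (c(b, r) = 6 + b*(-1) = 6 - b)
O(z) = (6 - z)/z
(g + (110 - 12*(-22)))/(O(-192) + o(81)) = (-1/72697 + (110 - 12*(-22)))/((6 - 1*(-192))/(-192) + (-5 + 81)) = (-1/72697 + (110 + 264))/(-(6 + 192)/192 + 76) = (-1/72697 + 374)/(-1/192*198 + 76) = 27188677/(72697*(-33/32 + 76)) = 27188677/(72697*(2399/32)) = (27188677/72697)*(32/2399) = 870037664/174400103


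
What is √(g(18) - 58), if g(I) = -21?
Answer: I*√79 ≈ 8.8882*I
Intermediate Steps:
√(g(18) - 58) = √(-21 - 58) = √(-79) = I*√79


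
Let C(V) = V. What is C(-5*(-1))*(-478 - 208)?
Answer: -3430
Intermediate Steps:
C(-5*(-1))*(-478 - 208) = (-5*(-1))*(-478 - 208) = 5*(-686) = -3430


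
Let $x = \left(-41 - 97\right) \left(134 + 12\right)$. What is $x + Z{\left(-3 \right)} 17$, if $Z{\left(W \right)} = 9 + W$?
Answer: $-20046$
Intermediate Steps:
$x = -20148$ ($x = \left(-138\right) 146 = -20148$)
$x + Z{\left(-3 \right)} 17 = -20148 + \left(9 - 3\right) 17 = -20148 + 6 \cdot 17 = -20148 + 102 = -20046$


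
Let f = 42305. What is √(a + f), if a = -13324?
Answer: √28981 ≈ 170.24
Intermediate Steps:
√(a + f) = √(-13324 + 42305) = √28981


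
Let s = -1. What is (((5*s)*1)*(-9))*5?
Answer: 225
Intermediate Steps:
(((5*s)*1)*(-9))*5 = (((5*(-1))*1)*(-9))*5 = (-5*1*(-9))*5 = -5*(-9)*5 = 45*5 = 225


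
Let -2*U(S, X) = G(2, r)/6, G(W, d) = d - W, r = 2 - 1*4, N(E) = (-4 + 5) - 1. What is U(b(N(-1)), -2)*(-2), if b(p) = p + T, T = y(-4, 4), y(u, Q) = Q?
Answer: -⅔ ≈ -0.66667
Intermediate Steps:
T = 4
N(E) = 0 (N(E) = 1 - 1 = 0)
r = -2 (r = 2 - 4 = -2)
b(p) = 4 + p (b(p) = p + 4 = 4 + p)
U(S, X) = ⅓ (U(S, X) = -(-2 - 1*2)/(2*6) = -(-2 - 2)/(2*6) = -(-2)/6 = -½*(-⅔) = ⅓)
U(b(N(-1)), -2)*(-2) = (⅓)*(-2) = -⅔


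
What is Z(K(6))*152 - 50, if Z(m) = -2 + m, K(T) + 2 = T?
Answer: 254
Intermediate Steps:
K(T) = -2 + T
Z(K(6))*152 - 50 = (-2 + (-2 + 6))*152 - 50 = (-2 + 4)*152 - 50 = 2*152 - 50 = 304 - 50 = 254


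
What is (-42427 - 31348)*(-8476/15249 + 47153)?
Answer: -4080481749175/1173 ≈ -3.4787e+9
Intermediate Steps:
(-42427 - 31348)*(-8476/15249 + 47153) = -73775*(-8476*1/15249 + 47153) = -73775*(-652/1173 + 47153) = -73775*55309817/1173 = -4080481749175/1173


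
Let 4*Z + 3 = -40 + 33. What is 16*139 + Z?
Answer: 4443/2 ≈ 2221.5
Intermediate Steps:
Z = -5/2 (Z = -3/4 + (-40 + 33)/4 = -3/4 + (1/4)*(-7) = -3/4 - 7/4 = -5/2 ≈ -2.5000)
16*139 + Z = 16*139 - 5/2 = 2224 - 5/2 = 4443/2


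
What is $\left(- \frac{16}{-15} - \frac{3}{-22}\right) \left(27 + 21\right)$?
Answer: $\frac{3176}{55} \approx 57.745$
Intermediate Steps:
$\left(- \frac{16}{-15} - \frac{3}{-22}\right) \left(27 + 21\right) = \left(\left(-16\right) \left(- \frac{1}{15}\right) - - \frac{3}{22}\right) 48 = \left(\frac{16}{15} + \frac{3}{22}\right) 48 = \frac{397}{330} \cdot 48 = \frac{3176}{55}$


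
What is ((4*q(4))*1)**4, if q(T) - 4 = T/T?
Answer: 160000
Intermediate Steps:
q(T) = 5 (q(T) = 4 + T/T = 4 + 1 = 5)
((4*q(4))*1)**4 = ((4*5)*1)**4 = (20*1)**4 = 20**4 = 160000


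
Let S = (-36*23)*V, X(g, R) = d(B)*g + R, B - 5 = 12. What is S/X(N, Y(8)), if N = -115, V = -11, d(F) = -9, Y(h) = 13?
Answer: 2277/262 ≈ 8.6908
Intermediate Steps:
B = 17 (B = 5 + 12 = 17)
X(g, R) = R - 9*g (X(g, R) = -9*g + R = R - 9*g)
S = 9108 (S = -36*23*(-11) = -828*(-11) = 9108)
S/X(N, Y(8)) = 9108/(13 - 9*(-115)) = 9108/(13 + 1035) = 9108/1048 = 9108*(1/1048) = 2277/262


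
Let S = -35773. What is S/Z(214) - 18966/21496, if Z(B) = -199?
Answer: 382601087/2138852 ≈ 178.88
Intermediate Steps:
S/Z(214) - 18966/21496 = -35773/(-199) - 18966/21496 = -35773*(-1/199) - 18966*1/21496 = 35773/199 - 9483/10748 = 382601087/2138852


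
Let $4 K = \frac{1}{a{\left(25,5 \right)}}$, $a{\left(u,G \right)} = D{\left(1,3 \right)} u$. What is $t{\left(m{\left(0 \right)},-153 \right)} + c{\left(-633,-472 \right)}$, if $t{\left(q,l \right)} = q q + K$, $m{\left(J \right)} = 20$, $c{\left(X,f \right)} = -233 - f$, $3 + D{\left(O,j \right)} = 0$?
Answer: $\frac{191699}{300} \approx 639.0$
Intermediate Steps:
$D{\left(O,j \right)} = -3$ ($D{\left(O,j \right)} = -3 + 0 = -3$)
$a{\left(u,G \right)} = - 3 u$
$K = - \frac{1}{300}$ ($K = \frac{1}{4 \left(\left(-3\right) 25\right)} = \frac{1}{4 \left(-75\right)} = \frac{1}{4} \left(- \frac{1}{75}\right) = - \frac{1}{300} \approx -0.0033333$)
$t{\left(q,l \right)} = - \frac{1}{300} + q^{2}$ ($t{\left(q,l \right)} = q q - \frac{1}{300} = q^{2} - \frac{1}{300} = - \frac{1}{300} + q^{2}$)
$t{\left(m{\left(0 \right)},-153 \right)} + c{\left(-633,-472 \right)} = \left(- \frac{1}{300} + 20^{2}\right) - -239 = \left(- \frac{1}{300} + 400\right) + \left(-233 + 472\right) = \frac{119999}{300} + 239 = \frac{191699}{300}$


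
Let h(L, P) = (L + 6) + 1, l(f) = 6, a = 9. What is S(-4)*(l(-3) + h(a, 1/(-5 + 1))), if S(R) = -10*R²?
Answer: -3520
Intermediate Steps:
h(L, P) = 7 + L (h(L, P) = (6 + L) + 1 = 7 + L)
S(-4)*(l(-3) + h(a, 1/(-5 + 1))) = (-10*(-4)²)*(6 + (7 + 9)) = (-10*16)*(6 + 16) = -160*22 = -3520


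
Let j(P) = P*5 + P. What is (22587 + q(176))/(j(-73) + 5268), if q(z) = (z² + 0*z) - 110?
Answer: 53453/4830 ≈ 11.067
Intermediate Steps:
j(P) = 6*P (j(P) = 5*P + P = 6*P)
q(z) = -110 + z² (q(z) = (z² + 0) - 110 = z² - 110 = -110 + z²)
(22587 + q(176))/(j(-73) + 5268) = (22587 + (-110 + 176²))/(6*(-73) + 5268) = (22587 + (-110 + 30976))/(-438 + 5268) = (22587 + 30866)/4830 = 53453*(1/4830) = 53453/4830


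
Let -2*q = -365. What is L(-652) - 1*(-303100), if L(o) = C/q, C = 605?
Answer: 22126542/73 ≈ 3.0310e+5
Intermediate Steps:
q = 365/2 (q = -1/2*(-365) = 365/2 ≈ 182.50)
L(o) = 242/73 (L(o) = 605/(365/2) = 605*(2/365) = 242/73)
L(-652) - 1*(-303100) = 242/73 - 1*(-303100) = 242/73 + 303100 = 22126542/73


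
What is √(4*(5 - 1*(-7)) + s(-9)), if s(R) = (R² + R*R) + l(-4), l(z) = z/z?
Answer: √211 ≈ 14.526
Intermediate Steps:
l(z) = 1
s(R) = 1 + 2*R² (s(R) = (R² + R*R) + 1 = (R² + R²) + 1 = 2*R² + 1 = 1 + 2*R²)
√(4*(5 - 1*(-7)) + s(-9)) = √(4*(5 - 1*(-7)) + (1 + 2*(-9)²)) = √(4*(5 + 7) + (1 + 2*81)) = √(4*12 + (1 + 162)) = √(48 + 163) = √211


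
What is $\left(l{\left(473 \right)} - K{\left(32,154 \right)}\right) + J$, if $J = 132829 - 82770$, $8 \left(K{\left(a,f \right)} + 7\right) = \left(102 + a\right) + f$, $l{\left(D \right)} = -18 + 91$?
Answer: $50103$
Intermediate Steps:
$l{\left(D \right)} = 73$
$K{\left(a,f \right)} = \frac{23}{4} + \frac{a}{8} + \frac{f}{8}$ ($K{\left(a,f \right)} = -7 + \frac{\left(102 + a\right) + f}{8} = -7 + \frac{102 + a + f}{8} = -7 + \left(\frac{51}{4} + \frac{a}{8} + \frac{f}{8}\right) = \frac{23}{4} + \frac{a}{8} + \frac{f}{8}$)
$J = 50059$ ($J = 132829 - 82770 = 50059$)
$\left(l{\left(473 \right)} - K{\left(32,154 \right)}\right) + J = \left(73 - \left(\frac{23}{4} + \frac{1}{8} \cdot 32 + \frac{1}{8} \cdot 154\right)\right) + 50059 = \left(73 - \left(\frac{23}{4} + 4 + \frac{77}{4}\right)\right) + 50059 = \left(73 - 29\right) + 50059 = 44 + 50059 = 50103$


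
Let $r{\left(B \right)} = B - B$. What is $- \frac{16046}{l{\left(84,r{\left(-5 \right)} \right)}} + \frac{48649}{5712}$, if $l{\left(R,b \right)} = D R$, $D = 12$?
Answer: $- \frac{126835}{17136} \approx -7.4017$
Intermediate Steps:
$r{\left(B \right)} = 0$
$l{\left(R,b \right)} = 12 R$
$- \frac{16046}{l{\left(84,r{\left(-5 \right)} \right)}} + \frac{48649}{5712} = - \frac{16046}{12 \cdot 84} + \frac{48649}{5712} = - \frac{16046}{1008} + 48649 \cdot \frac{1}{5712} = \left(-16046\right) \frac{1}{1008} + \frac{48649}{5712} = - \frac{8023}{504} + \frac{48649}{5712} = - \frac{126835}{17136}$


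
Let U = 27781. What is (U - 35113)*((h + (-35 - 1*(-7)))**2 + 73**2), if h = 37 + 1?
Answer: -39805428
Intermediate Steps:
h = 38
(U - 35113)*((h + (-35 - 1*(-7)))**2 + 73**2) = (27781 - 35113)*((38 + (-35 - 1*(-7)))**2 + 73**2) = -7332*((38 + (-35 + 7))**2 + 5329) = -7332*((38 - 28)**2 + 5329) = -7332*(10**2 + 5329) = -7332*(100 + 5329) = -7332*5429 = -39805428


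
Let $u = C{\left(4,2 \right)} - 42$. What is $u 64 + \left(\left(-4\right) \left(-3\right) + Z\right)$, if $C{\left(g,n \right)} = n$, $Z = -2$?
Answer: $-2550$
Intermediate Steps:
$u = -40$ ($u = 2 - 42 = -40$)
$u 64 + \left(\left(-4\right) \left(-3\right) + Z\right) = \left(-40\right) 64 - -10 = -2560 + \left(12 - 2\right) = -2560 + 10 = -2550$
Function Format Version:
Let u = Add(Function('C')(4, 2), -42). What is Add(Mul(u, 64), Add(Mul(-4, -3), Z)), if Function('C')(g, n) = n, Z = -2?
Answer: -2550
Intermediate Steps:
u = -40 (u = Add(2, -42) = -40)
Add(Mul(u, 64), Add(Mul(-4, -3), Z)) = Add(Mul(-40, 64), Add(Mul(-4, -3), -2)) = Add(-2560, Add(12, -2)) = Add(-2560, 10) = -2550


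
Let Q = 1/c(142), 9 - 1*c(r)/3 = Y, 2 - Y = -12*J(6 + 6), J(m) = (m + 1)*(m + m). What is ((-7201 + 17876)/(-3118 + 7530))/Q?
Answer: -119677425/4412 ≈ -27125.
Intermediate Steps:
J(m) = 2*m*(1 + m) (J(m) = (1 + m)*(2*m) = 2*m*(1 + m))
Y = 3746 (Y = 2 - (-12)*2*(6 + 6)*(1 + (6 + 6)) = 2 - (-12)*2*12*(1 + 12) = 2 - (-12)*2*12*13 = 2 - (-12)*312 = 2 - 1*(-3744) = 2 + 3744 = 3746)
c(r) = -11211 (c(r) = 27 - 3*3746 = 27 - 11238 = -11211)
Q = -1/11211 (Q = 1/(-11211) = -1/11211 ≈ -8.9198e-5)
((-7201 + 17876)/(-3118 + 7530))/Q = ((-7201 + 17876)/(-3118 + 7530))/(-1/11211) = (10675/4412)*(-11211) = -119677425/4412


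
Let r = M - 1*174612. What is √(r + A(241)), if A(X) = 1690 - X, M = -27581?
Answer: 2*I*√50186 ≈ 448.04*I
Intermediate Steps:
r = -202193 (r = -27581 - 1*174612 = -27581 - 174612 = -202193)
√(r + A(241)) = √(-202193 + (1690 - 1*241)) = √(-202193 + (1690 - 241)) = √(-202193 + 1449) = √(-200744) = 2*I*√50186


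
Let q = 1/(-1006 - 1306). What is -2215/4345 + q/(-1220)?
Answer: -1249542651/2451136160 ≈ -0.50978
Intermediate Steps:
q = -1/2312 (q = 1/(-2312) = -1/2312 ≈ -0.00043253)
-2215/4345 + q/(-1220) = -2215/4345 - 1/2312/(-1220) = -2215*1/4345 - 1/2312*(-1/1220) = -443/869 + 1/2820640 = -1249542651/2451136160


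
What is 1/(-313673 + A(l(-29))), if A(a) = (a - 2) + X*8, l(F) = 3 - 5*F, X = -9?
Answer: -1/313599 ≈ -3.1888e-6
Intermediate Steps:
A(a) = -74 + a (A(a) = (a - 2) - 9*8 = (-2 + a) - 72 = -74 + a)
1/(-313673 + A(l(-29))) = 1/(-313673 + (-74 + (3 - 5*(-29)))) = 1/(-313673 + (-74 + (3 + 145))) = 1/(-313673 + (-74 + 148)) = 1/(-313673 + 74) = 1/(-313599) = -1/313599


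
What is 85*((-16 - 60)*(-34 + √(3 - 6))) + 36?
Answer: 219676 - 6460*I*√3 ≈ 2.1968e+5 - 11189.0*I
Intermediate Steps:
85*((-16 - 60)*(-34 + √(3 - 6))) + 36 = 85*(-76*(-34 + √(-3))) + 36 = 85*(-76*(-34 + I*√3)) + 36 = 85*(2584 - 76*I*√3) + 36 = (219640 - 6460*I*√3) + 36 = 219676 - 6460*I*√3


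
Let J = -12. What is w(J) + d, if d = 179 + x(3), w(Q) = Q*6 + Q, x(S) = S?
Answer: 98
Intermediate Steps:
w(Q) = 7*Q (w(Q) = 6*Q + Q = 7*Q)
d = 182 (d = 179 + 3 = 182)
w(J) + d = 7*(-12) + 182 = -84 + 182 = 98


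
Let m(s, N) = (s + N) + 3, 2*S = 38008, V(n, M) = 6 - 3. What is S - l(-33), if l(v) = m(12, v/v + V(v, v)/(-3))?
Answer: 18989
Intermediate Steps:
V(n, M) = 3
S = 19004 (S = (½)*38008 = 19004)
m(s, N) = 3 + N + s (m(s, N) = (N + s) + 3 = 3 + N + s)
l(v) = 15 (l(v) = 3 + (v/v + 3/(-3)) + 12 = 3 + (1 + 3*(-⅓)) + 12 = 3 + (1 - 1) + 12 = 3 + 0 + 12 = 15)
S - l(-33) = 19004 - 1*15 = 19004 - 15 = 18989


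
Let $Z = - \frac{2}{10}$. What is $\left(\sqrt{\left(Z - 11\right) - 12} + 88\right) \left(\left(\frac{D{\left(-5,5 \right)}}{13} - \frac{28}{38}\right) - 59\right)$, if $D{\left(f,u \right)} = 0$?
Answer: $- \frac{99880}{19} - \frac{454 i \sqrt{145}}{19} \approx -5256.8 - 287.73 i$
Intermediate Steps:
$Z = - \frac{1}{5}$ ($Z = \left(-2\right) \frac{1}{10} = - \frac{1}{5} \approx -0.2$)
$\left(\sqrt{\left(Z - 11\right) - 12} + 88\right) \left(\left(\frac{D{\left(-5,5 \right)}}{13} - \frac{28}{38}\right) - 59\right) = \left(\sqrt{\left(- \frac{1}{5} - 11\right) - 12} + 88\right) \left(\left(\frac{0}{13} - \frac{28}{38}\right) - 59\right) = \left(\sqrt{\left(- \frac{1}{5} - 11\right) - 12} + 88\right) \left(\left(0 \cdot \frac{1}{13} - \frac{14}{19}\right) - 59\right) = \left(\sqrt{- \frac{56}{5} - 12} + 88\right) \left(\left(0 - \frac{14}{19}\right) - 59\right) = \left(\sqrt{- \frac{116}{5}} + 88\right) \left(- \frac{14}{19} - 59\right) = \left(\frac{2 i \sqrt{145}}{5} + 88\right) \left(- \frac{1135}{19}\right) = \left(88 + \frac{2 i \sqrt{145}}{5}\right) \left(- \frac{1135}{19}\right) = - \frac{99880}{19} - \frac{454 i \sqrt{145}}{19}$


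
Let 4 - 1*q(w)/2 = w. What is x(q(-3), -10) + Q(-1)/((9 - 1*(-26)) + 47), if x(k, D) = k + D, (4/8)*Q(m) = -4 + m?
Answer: 159/41 ≈ 3.8780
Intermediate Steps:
q(w) = 8 - 2*w
Q(m) = -8 + 2*m (Q(m) = 2*(-4 + m) = -8 + 2*m)
x(k, D) = D + k
x(q(-3), -10) + Q(-1)/((9 - 1*(-26)) + 47) = (-10 + (8 - 2*(-3))) + (-8 + 2*(-1))/((9 - 1*(-26)) + 47) = (-10 + (8 + 6)) + (-8 - 2)/((9 + 26) + 47) = (-10 + 14) - 10/(35 + 47) = 4 - 10/82 = 4 - 10*1/82 = 4 - 5/41 = 159/41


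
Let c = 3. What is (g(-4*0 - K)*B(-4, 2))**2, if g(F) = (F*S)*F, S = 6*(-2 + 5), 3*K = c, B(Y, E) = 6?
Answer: 11664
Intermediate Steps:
K = 1 (K = (1/3)*3 = 1)
S = 18 (S = 6*3 = 18)
g(F) = 18*F**2 (g(F) = (F*18)*F = (18*F)*F = 18*F**2)
(g(-4*0 - K)*B(-4, 2))**2 = ((18*(-4*0 - 1*1)**2)*6)**2 = ((18*(0 - 1)**2)*6)**2 = ((18*(-1)**2)*6)**2 = ((18*1)*6)**2 = (18*6)**2 = 108**2 = 11664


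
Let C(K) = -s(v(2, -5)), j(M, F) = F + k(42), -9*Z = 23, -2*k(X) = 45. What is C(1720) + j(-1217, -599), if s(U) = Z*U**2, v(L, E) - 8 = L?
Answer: -6587/18 ≈ -365.94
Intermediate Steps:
k(X) = -45/2 (k(X) = -1/2*45 = -45/2)
Z = -23/9 (Z = -1/9*23 = -23/9 ≈ -2.5556)
v(L, E) = 8 + L
j(M, F) = -45/2 + F (j(M, F) = F - 45/2 = -45/2 + F)
s(U) = -23*U**2/9
C(K) = 2300/9 (C(K) = -(-23)*(8 + 2)**2/9 = -(-23)*10**2/9 = -(-23)*100/9 = -1*(-2300/9) = 2300/9)
C(1720) + j(-1217, -599) = 2300/9 + (-45/2 - 599) = 2300/9 - 1243/2 = -6587/18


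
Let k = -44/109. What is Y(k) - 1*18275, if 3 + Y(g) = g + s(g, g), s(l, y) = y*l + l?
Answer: -217168574/11881 ≈ -18279.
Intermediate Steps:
k = -44/109 (k = -44*1/109 = -44/109 ≈ -0.40367)
s(l, y) = l + l*y (s(l, y) = l*y + l = l + l*y)
Y(g) = -3 + g + g*(1 + g) (Y(g) = -3 + (g + g*(1 + g)) = -3 + g + g*(1 + g))
Y(k) - 1*18275 = (-3 - 44/109 - 44*(1 - 44/109)/109) - 1*18275 = (-3 - 44/109 - 44/109*65/109) - 18275 = (-3 - 44/109 - 2860/11881) - 18275 = -43299/11881 - 18275 = -217168574/11881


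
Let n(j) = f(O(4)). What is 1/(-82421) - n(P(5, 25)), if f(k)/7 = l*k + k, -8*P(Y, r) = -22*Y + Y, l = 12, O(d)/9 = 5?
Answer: -337513996/82421 ≈ -4095.0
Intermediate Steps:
O(d) = 45 (O(d) = 9*5 = 45)
P(Y, r) = 21*Y/8 (P(Y, r) = -(-22*Y + Y)/8 = -(-21)*Y/8 = 21*Y/8)
f(k) = 91*k (f(k) = 7*(12*k + k) = 7*(13*k) = 91*k)
n(j) = 4095 (n(j) = 91*45 = 4095)
1/(-82421) - n(P(5, 25)) = 1/(-82421) - 1*4095 = -1/82421 - 4095 = -337513996/82421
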